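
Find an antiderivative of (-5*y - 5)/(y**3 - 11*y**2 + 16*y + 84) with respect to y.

-40*log(y - 7)/9 + 35*log(y - 6)/8 + 5*log(y + 2)/72 + C

Factor the denominator: (y - 7)*(y - 6)*(y + 2).
Partial-fraction decomposition: 5/(72*(y + 2)) + 35/(8*(y - 6)) - 40/(9*(y - 7)).
Integrate each term: A/(y−a) contributes A·log|y−a|.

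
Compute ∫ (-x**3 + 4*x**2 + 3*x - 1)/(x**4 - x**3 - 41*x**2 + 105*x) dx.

Factor the denominator: x*(x - 5)*(x - 3)*(x + 7).
Partial-fraction decomposition: -517/(840*(x + 7)) - 17/(60*(x - 3)) - 11/(120*(x - 5)) - 1/(105*x).
Integrate each term: A/(x−a) contributes A·log|x−a|.

-log(x)/105 - 11*log(x - 5)/120 - 17*log(x - 3)/60 - 517*log(x + 7)/840 + C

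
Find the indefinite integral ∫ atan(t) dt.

t*atan(t) - log(t**2 + 1)/2 + C

Use integration by parts with u = arctan(t), dv = dt.
Then du = 1/(t**2 + 1) dt.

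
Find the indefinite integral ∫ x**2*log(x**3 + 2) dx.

x**3*log(x**3 + 2)/3 - x**3/3 + 2*log(x**3 + 2)/3 + C

Let u = x**3 + 2, so du = (3*x**2) dx.
The integral becomes (1/3)·∫ log(u) du; integrate by parts with u′=log(u), dv′=du.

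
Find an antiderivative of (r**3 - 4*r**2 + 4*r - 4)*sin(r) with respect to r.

-r**3*cos(r) + 3*r**2*sin(r) + 4*r**2*cos(r) - 8*r*sin(r) + 2*r*cos(r) - 2*sin(r) - 4*cos(r) + C

Use integration by parts with u = r**3 - 4*r**2 + 4*r - 4, dv = sin(r) dr, so v = -cos(r).
Apply parts 3 times (tabular method): alternate signs, differentiate u down to 0, integrate dv up.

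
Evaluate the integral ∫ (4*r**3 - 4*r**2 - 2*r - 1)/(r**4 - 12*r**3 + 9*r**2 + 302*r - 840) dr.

129*log(r - 7)/4 - 707*log(r - 6)/22 + 61*log(r - 4)/18 + 197*log(r + 5)/396 + C

Factor the denominator: (r - 7)*(r - 6)*(r - 4)*(r + 5).
Partial-fraction decomposition: 197/(396*(r + 5)) + 61/(18*(r - 4)) - 707/(22*(r - 6)) + 129/(4*(r - 7)).
Integrate each term: A/(r−a) contributes A·log|r−a|.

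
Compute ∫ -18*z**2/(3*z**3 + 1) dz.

-2*log(3*z**3 + 1) + C

Let u = 3*z**3 + 1, so du = (9*z**2) dz.
Rewriting, the integral becomes -2·∫ 1/u du = -2·log(u).
Substituting back, u = 3*z**3 + 1.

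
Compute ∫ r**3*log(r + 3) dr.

r**4*log(r + 3)/4 - r**4/16 + r**3/4 - 9*r**2/8 + 27*r/4 - 81*log(r + 3)/4 + C

Use integration by parts with u = log(r + 3), dv = r**3 dr.
Then du = 1/(r + 3) dr and v = r**4/4.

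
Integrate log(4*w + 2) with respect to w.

w*log(4*w + 2) - w + log(2*w + 1)/2 + C

Use integration by parts with u = log(4*w + 2), dv = dw.
Then du = 4/(4*w + 2) dw and v = w.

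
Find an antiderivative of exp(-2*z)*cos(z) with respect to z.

exp(-2*z)*sin(z)/5 - 2*exp(-2*z)*cos(z)/5 + C

Let I denote the integral. Integrate by parts with u = cos(z), dv = exp(-2*z) dz, so v = -exp(-2*z)/2: I = -exp(-2*z)*cos(z)/2 − (1/2)·∫ exp(-2*z)*sin(z) dz.
Apply parts again with u = sin(z), dv = exp(-2*z) dz: ∫ exp(-2*z)*sin(z) dz = -exp(-2*z)*sin(z)/2 + (1/2)·I. Substituting back brings back I: I = exp(-2*z)*sin(z)/4 - exp(-2*z)*cos(z)/2 − (1/4)·I.
Solving for I: (1 + 1/4)·I equals the remaining terms, so I = (4/5)·(exp(-2*z)*sin(z)/4 - exp(-2*z)*cos(z)/2).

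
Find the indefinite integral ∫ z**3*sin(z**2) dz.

-z**2*cos(z**2)/2 + sin(z**2)/2 + C

Let u = z², du = 2z dz; rewrite as (1/2)∫ u^1·sin(1u) du.
Now integrate by parts 1 time.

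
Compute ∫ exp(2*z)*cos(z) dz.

exp(2*z)*sin(z)/5 + 2*exp(2*z)*cos(z)/5 + C

Let I denote the integral. Integrate by parts with u = cos(z), dv = exp(2*z) dz, so v = exp(2*z)/2: I = exp(2*z)*cos(z)/2 + (1/2)·∫ exp(2*z)*sin(z) dz.
Apply parts again with u = sin(z), dv = exp(2*z) dz: ∫ exp(2*z)*sin(z) dz = exp(2*z)*sin(z)/2 − (1/2)·I. Substituting back brings back I: I = exp(2*z)*sin(z)/4 + exp(2*z)*cos(z)/2 − (1/4)·I.
Solving for I: (1 + 1/4)·I equals the remaining terms, so I = (4/5)·(exp(2*z)*sin(z)/4 + exp(2*z)*cos(z)/2).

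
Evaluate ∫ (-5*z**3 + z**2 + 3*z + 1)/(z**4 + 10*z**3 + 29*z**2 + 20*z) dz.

log(z)/20 - log(z + 1)/3 + 325*log(z + 4)/12 - 159*log(z + 5)/5 + C

Factor the denominator: z*(z + 1)*(z + 4)*(z + 5).
Partial-fraction decomposition: -159/(5*(z + 5)) + 325/(12*(z + 4)) - 1/(3*(z + 1)) + 1/(20*z).
Integrate each term: A/(z−a) contributes A·log|z−a|.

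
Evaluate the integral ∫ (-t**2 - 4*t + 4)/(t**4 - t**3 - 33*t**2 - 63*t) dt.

-4*log(t)/63 - 73*log(t - 7)/700 + 151*log(t + 3)/900 - 7/(30*t + 90) + C

Factor the denominator: t*(t - 7)*(t + 3)**2.
Partial-fraction decomposition: 151/(900*(t + 3)) + 7/(30*(t + 3)**2) - 73/(700*(t - 7)) - 4/(63*t).
Integrate each term; A/(t−a) gives A·log|t−a|; A/(t−a)² gives −A/(t−a).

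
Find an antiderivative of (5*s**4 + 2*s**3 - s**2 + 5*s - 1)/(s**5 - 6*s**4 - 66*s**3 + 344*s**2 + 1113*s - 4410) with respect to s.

75839*log(s - 7)/24336 + 29*log(s - 3)/72 - 353*log(s + 5)/144 + 5981*log(s + 6)/1521 - 3169/(156*s - 1092) + C

Factor the denominator: (s - 7)**2*(s - 3)*(s + 5)*(s + 6).
Partial-fraction decomposition: 5981/(1521*(s + 6)) - 353/(144*(s + 5)) + 29/(72*(s - 3)) + 75839/(24336*(s - 7)) + 3169/(156*(s - 7)**2).
Integrate each term; A/(s−a) gives A·log|s−a|; A/(s−a)² gives −A/(s−a).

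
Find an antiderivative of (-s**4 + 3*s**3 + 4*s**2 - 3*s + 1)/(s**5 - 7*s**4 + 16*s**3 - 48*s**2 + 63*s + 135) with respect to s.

Factor the denominator: (s - 5)*(s - 3)*(s + 1)*(s**2 + 9).
Partial-fraction decomposition: -(643*s + 2127)/(1530*(s**2 + 9)) + 1/(60*(s + 1)) - 7/(36*(s - 3)) - 41/(102*(s - 5)).
Integrate each term; A/(s−a) gives A·log|s−a|; the (Bs+D)/(s²+p²) term gives a log and an atan.

-41*log(s - 5)/102 - 7*log(s - 3)/36 + log(s + 1)/60 - 643*log(s**2 + 9)/3060 - 709*atan(s/3)/1530 + C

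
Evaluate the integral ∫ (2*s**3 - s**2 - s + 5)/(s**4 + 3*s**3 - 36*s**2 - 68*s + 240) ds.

Factor the denominator: (s - 5)*(s - 2)*(s + 4)*(s + 6).
Partial-fraction decomposition: 457/(176*(s + 6)) - 5/(4*(s + 4)) - 5/(48*(s - 2)) + 25/(33*(s - 5)).
Integrate each term: A/(s−a) contributes A·log|s−a|.

25*log(s - 5)/33 - 5*log(s - 2)/48 - 5*log(s + 4)/4 + 457*log(s + 6)/176 + C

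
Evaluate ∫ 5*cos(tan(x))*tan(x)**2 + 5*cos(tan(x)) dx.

5*sin(tan(x)) + C

Let u = tan(x), so du = (tan(x)**2 + 1) dx.
Rewriting, the integral becomes 5·∫ cos(u) du = 5·sin(u).
Substituting back, u = tan(x).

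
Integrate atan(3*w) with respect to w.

Use integration by parts with u = arctan(3*w), dv = dw.
Then du = 3/(9*w**2 + 1) dw.

w*atan(3*w) - log(9*w**2 + 1)/6 + C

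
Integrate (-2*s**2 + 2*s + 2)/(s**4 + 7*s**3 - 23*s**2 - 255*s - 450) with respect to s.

Factor the denominator: (s - 6)*(s + 3)*(s + 5)**2.
Partial-fraction decomposition: -135/(242*(s + 5)) - 29/(11*(s + 5)**2) + 11/(18*(s + 3)) - 58/(1089*(s - 6)).
Integrate each term; A/(s−a) gives A·log|s−a|; A/(s−a)² gives −A/(s−a).

-58*log(s - 6)/1089 + 11*log(s + 3)/18 - 135*log(s + 5)/242 + 29/(11*s + 55) + C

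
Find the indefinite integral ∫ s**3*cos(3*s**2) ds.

s**2*sin(3*s**2)/6 + cos(3*s**2)/18 + C

Let u = s², du = 2s ds; rewrite as (1/2)∫ u^1·cos(3u) du.
Now integrate by parts 1 time.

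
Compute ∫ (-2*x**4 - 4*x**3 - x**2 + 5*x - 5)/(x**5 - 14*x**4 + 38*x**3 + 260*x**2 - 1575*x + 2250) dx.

-3467*log(x - 6)/33 + 2007*log(x - 5)/20 + 269*log(x - 3)/96 - 161*log(x + 5)/1760 - 351/(4*x - 20) + C

Factor the denominator: (x - 6)*(x - 5)**2*(x - 3)*(x + 5).
Partial-fraction decomposition: -161/(1760*(x + 5)) + 269/(96*(x - 3)) + 2007/(20*(x - 5)) + 351/(4*(x - 5)**2) - 3467/(33*(x - 6)).
Integrate each term; A/(x−a) gives A·log|x−a|; A/(x−a)² gives −A/(x−a).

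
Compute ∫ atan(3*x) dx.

Use integration by parts with u = arctan(3*x), dv = dx.
Then du = 3/(9*x**2 + 1) dx.

x*atan(3*x) - log(9*x**2 + 1)/6 + C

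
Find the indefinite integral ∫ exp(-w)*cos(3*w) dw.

Let I denote the integral. Integrate by parts with u = cos(3*w), dv = exp(-w) dw, so v = -exp(-w): I = -exp(-w)*cos(3*w) − 3·∫ exp(-w)*sin(3*w) dw.
Apply parts again with u = sin(3*w), dv = exp(-w) dw: ∫ exp(-w)*sin(3*w) dw = -exp(-w)*sin(3*w) + 3·I. Substituting back brings back I: I = 3*exp(-w)*sin(3*w) - exp(-w)*cos(3*w) − 9·I.
Solving for I: (1 + 9)·I equals the remaining terms, so I = (1/10)·(3*exp(-w)*sin(3*w) - exp(-w)*cos(3*w)).

3*exp(-w)*sin(3*w)/10 - exp(-w)*cos(3*w)/10 + C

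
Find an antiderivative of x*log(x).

Use integration by parts with u = log(x), dv = x dx.
Then du = 1/x dx and v = x**2/2.

x**2*log(x)/2 - x**2/4 + C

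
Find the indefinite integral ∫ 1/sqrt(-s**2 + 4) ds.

asin(s/2) + C

Substitute s = 2·sin(θ), so ds = 2·cos(θ) dθ and the radical becomes sqrt(-s**2 + 4) = 2·cos(θ) by the Pythagorean identity.
Integrate the resulting trig expression in θ, then back-substitute θ = asin(s/2), sin(θ) = s/2, cos(θ) = sqrt(-s**2 + 4)/2 (absorbing any constant into C).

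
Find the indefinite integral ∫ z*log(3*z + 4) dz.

Use integration by parts with u = log(3*z + 4), dv = z dz.
Then du = 3/(3*z + 4) dz and v = z**2/2.

z**2*log(3*z + 4)/2 - z**2/4 + 2*z/3 - 8*log(3*z + 4)/9 + C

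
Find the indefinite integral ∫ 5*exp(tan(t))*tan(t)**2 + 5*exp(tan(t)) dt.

5*exp(tan(t)) + C

Let u = tan(t), so du = (tan(t)**2 + 1) dt.
Rewriting, the integral becomes 5·∫ e^u du = 5·e^u.
Substituting back, u = tan(t).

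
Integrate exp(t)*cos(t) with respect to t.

Let I denote the integral. Integrate by parts with u = cos(t), dv = exp(t) dt, so v = exp(t): I = exp(t)*cos(t) + ∫ exp(t)*sin(t) dt.
Apply parts again with u = sin(t), dv = exp(t) dt: ∫ exp(t)*sin(t) dt = exp(t)*sin(t) − I. Substituting back brings back I: I = exp(t)*sin(t) + exp(t)*cos(t) − I.
Solving for I: (1 + 1)·I equals the remaining terms, so I = (1/2)·(exp(t)*sin(t) + exp(t)*cos(t)).

exp(t)*sin(t)/2 + exp(t)*cos(t)/2 + C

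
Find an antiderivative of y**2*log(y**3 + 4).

y**3*log(y**3 + 4)/3 - y**3/3 + 4*log(y**3 + 4)/3 + C

Let u = y**3 + 4, so du = (3*y**2) dy.
The integral becomes (1/3)·∫ log(u) du; integrate by parts with u′=log(u), dv′=du.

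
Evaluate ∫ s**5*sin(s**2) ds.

Let u = s², du = 2s ds; rewrite as (1/2)∫ u^2·sin(1u) du.
Now integrate by parts 2 times.

-s**4*cos(s**2)/2 + s**2*sin(s**2) + cos(s**2) + C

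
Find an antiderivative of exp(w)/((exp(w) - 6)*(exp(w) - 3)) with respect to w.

Let u = e^w, du = e^w dw.
The integral becomes ∫ du/((u-6)(u-3)); decompose into partial fractions.

log(exp(w) - 6)/3 - log(exp(w) - 3)/3 + C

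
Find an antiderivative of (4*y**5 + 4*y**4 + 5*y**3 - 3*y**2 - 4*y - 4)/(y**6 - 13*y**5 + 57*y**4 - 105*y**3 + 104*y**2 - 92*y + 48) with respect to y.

Factor the denominator: (y - 6)*(y - 4)*(y - 2)*(y - 1)*(y**2 + 1).
Partial-fraction decomposition: (8*y + 11)/(185*(y**2 + 1)) - 1/(15*(y - 1)) + 26/(5*(y - 2)) - 79/(3*(y - 4)) + 4654/(185*(y - 6)).
Integrate each term; A/(y−a) gives A·log|y−a|; the (By+D)/(y²+p²) term gives a log and an atan.

4654*log(y - 6)/185 - 79*log(y - 4)/3 + 26*log(y - 2)/5 - log(y - 1)/15 + 4*log(y**2 + 1)/185 + 11*atan(y)/185 + C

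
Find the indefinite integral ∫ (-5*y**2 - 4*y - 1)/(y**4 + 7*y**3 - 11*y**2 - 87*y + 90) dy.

-29*log(y - 3)/72 + 5*log(y - 1)/42 - 53*log(y + 5)/24 + 157*log(y + 6)/63 + C

Factor the denominator: (y - 3)*(y - 1)*(y + 5)*(y + 6).
Partial-fraction decomposition: 157/(63*(y + 6)) - 53/(24*(y + 5)) + 5/(42*(y - 1)) - 29/(72*(y - 3)).
Integrate each term: A/(y−a) contributes A·log|y−a|.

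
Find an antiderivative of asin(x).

Use integration by parts with u = arcsin(x), dv = dx.
Then du = 1/sqrt(-x**2 + 1) dx.

x*asin(x) + sqrt(-x**2 + 1) + C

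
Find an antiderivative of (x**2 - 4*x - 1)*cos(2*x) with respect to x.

Use integration by parts with u = x**2 - 4*x - 1, dv = cos(2*x) dx, so v = sin(2*x)/2.
Apply parts 2 times (tabular method): alternate signs, differentiate u down to 0, integrate dv up.

x**2*sin(2*x)/2 - 2*x*sin(2*x) + x*cos(2*x)/2 - 3*sin(2*x)/4 - cos(2*x) + C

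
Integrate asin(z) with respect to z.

Use integration by parts with u = arcsin(z), dv = dz.
Then du = 1/sqrt(-z**2 + 1) dz.

z*asin(z) + sqrt(-z**2 + 1) + C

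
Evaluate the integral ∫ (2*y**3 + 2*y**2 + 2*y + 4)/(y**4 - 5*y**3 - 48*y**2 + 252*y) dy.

log(y)/63 + 173*log(y - 6)/117 + 46*log(y + 7)/91 - 20/(3*y - 18) + C

Factor the denominator: y*(y - 6)**2*(y + 7).
Partial-fraction decomposition: 46/(91*(y + 7)) + 173/(117*(y - 6)) + 20/(3*(y - 6)**2) + 1/(63*y).
Integrate each term; A/(y−a) gives A·log|y−a|; A/(y−a)² gives −A/(y−a).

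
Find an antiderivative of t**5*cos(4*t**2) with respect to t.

t**4*sin(4*t**2)/8 + t**2*cos(4*t**2)/16 - sin(4*t**2)/64 + C

Let u = t², du = 2t dt; rewrite as (1/2)∫ u^2·cos(4u) du.
Now integrate by parts 2 times.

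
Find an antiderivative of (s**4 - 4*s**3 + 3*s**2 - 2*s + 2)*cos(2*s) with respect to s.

Use integration by parts with u = s**4 - 4*s**3 + 3*s**2 - 2*s + 2, dv = cos(2*s) ds, so v = sin(2*s)/2.
Apply parts 4 times (tabular method): alternate signs, differentiate u down to 0, integrate dv up.

s**4*sin(2*s)/2 - 2*s**3*sin(2*s) + s**3*cos(2*s) - 3*s**2*cos(2*s) + 2*s*sin(2*s) + sin(2*s) + cos(2*s) + C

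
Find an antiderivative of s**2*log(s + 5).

s**3*log(s + 5)/3 - s**3/9 + 5*s**2/6 - 25*s/3 + 125*log(s + 5)/3 + C

Use integration by parts with u = log(s + 5), dv = s**2 ds.
Then du = 1/(s + 5) ds and v = s**3/3.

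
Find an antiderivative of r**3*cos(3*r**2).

r**2*sin(3*r**2)/6 + cos(3*r**2)/18 + C

Let u = r², du = 2r dr; rewrite as (1/2)∫ u^1·cos(3u) du.
Now integrate by parts 1 time.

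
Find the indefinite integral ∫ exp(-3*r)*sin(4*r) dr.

Let I denote the integral. Integrate by parts with u = sin(4*r), dv = exp(-3*r) dr, so v = -exp(-3*r)/3: I = -exp(-3*r)*sin(4*r)/3 + (4/3)·∫ exp(-3*r)*cos(4*r) dr.
Apply parts again with u = cos(4*r), dv = exp(-3*r) dr: ∫ exp(-3*r)*cos(4*r) dr = -exp(-3*r)*cos(4*r)/3 − (4/3)·I. Substituting back brings back I: I = -exp(-3*r)*sin(4*r)/3 - 4*exp(-3*r)*cos(4*r)/9 − (16/9)·I.
Solving for I: (1 + 16/9)·I equals the remaining terms, so I = (9/25)·(-exp(-3*r)*sin(4*r)/3 - 4*exp(-3*r)*cos(4*r)/9).

-3*exp(-3*r)*sin(4*r)/25 - 4*exp(-3*r)*cos(4*r)/25 + C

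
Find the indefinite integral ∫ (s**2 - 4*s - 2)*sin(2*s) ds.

-s**2*cos(2*s)/2 + s*sin(2*s)/2 + 2*s*cos(2*s) - sin(2*s) + 5*cos(2*s)/4 + C

Use integration by parts with u = s**2 - 4*s - 2, dv = sin(2*s) ds, so v = -cos(2*s)/2.
Apply parts 2 times (tabular method): alternate signs, differentiate u down to 0, integrate dv up.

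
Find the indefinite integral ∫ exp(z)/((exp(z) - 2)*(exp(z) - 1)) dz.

Let u = e^z, du = e^z dz.
The integral becomes ∫ du/((u-1)(u-2)); decompose into partial fractions.

log(exp(z) - 2) - log(exp(z) - 1) + C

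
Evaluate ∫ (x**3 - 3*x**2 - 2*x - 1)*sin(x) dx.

Use integration by parts with u = x**3 - 3*x**2 - 2*x - 1, dv = sin(x) dx, so v = -cos(x).
Apply parts 3 times (tabular method): alternate signs, differentiate u down to 0, integrate dv up.

-x**3*cos(x) + 3*x**2*sin(x) + 3*x**2*cos(x) - 6*x*sin(x) + 8*x*cos(x) - 8*sin(x) - 5*cos(x) + C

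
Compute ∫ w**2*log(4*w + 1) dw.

Use integration by parts with u = log(4*w + 1), dv = w**2 dw.
Then du = 4/(4*w + 1) dw and v = w**3/3.

w**3*log(4*w + 1)/3 - w**3/9 + w**2/24 - w/48 + log(4*w + 1)/192 + C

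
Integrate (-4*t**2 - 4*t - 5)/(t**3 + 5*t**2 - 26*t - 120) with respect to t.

Factor the denominator: (t - 5)*(t + 4)*(t + 6).
Partial-fraction decomposition: -125/(22*(t + 6)) + 53/(18*(t + 4)) - 125/(99*(t - 5)).
Integrate each term: A/(t−a) contributes A·log|t−a|.

-125*log(t - 5)/99 + 53*log(t + 4)/18 - 125*log(t + 6)/22 + C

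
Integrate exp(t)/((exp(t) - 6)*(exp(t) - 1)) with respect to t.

log(exp(t) - 6)/5 - log(exp(t) - 1)/5 + C

Let u = e^t, du = e^t dt.
The integral becomes ∫ du/((u-6)(u-1)); decompose into partial fractions.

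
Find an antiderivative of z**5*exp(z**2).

(z**4 - 2*z**2 + 2)*exp(z**2)/2 + C

Let u = z², du = 2z dz; rewrite as (1/2)∫ u^2·exp(1u) du.
Now integrate by parts 2 times.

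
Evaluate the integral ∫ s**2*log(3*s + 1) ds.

s**3*log(3*s + 1)/3 - s**3/9 + s**2/18 - s/27 + log(3*s + 1)/81 + C

Use integration by parts with u = log(3*s + 1), dv = s**2 ds.
Then du = 3/(3*s + 1) ds and v = s**3/3.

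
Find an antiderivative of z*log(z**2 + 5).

z**2*log(z**2 + 5)/2 - z**2/2 + 5*log(z**2 + 5)/2 + C

Let u = z**2 + 5, so du = (2*z) dz.
The integral becomes (1/2)·∫ log(u) du; integrate by parts with u′=log(u), dv′=du.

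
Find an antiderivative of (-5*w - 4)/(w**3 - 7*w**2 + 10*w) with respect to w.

Factor the denominator: w*(w - 5)*(w - 2).
Partial-fraction decomposition: 7/(3*(w - 2)) - 29/(15*(w - 5)) - 2/(5*w).
Integrate each term: A/(w−a) contributes A·log|w−a|.

-2*log(w)/5 - 29*log(w - 5)/15 + 7*log(w - 2)/3 + C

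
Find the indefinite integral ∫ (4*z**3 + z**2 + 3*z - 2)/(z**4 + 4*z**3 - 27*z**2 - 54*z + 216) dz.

5387*log(z - 3)/3969 - 127*log(z + 4)/49 + 424*log(z + 6)/81 - 124/(63*z - 189) + C

Factor the denominator: (z - 3)**2*(z + 4)*(z + 6).
Partial-fraction decomposition: 424/(81*(z + 6)) - 127/(49*(z + 4)) + 5387/(3969*(z - 3)) + 124/(63*(z - 3)**2).
Integrate each term; A/(z−a) gives A·log|z−a|; A/(z−a)² gives −A/(z−a).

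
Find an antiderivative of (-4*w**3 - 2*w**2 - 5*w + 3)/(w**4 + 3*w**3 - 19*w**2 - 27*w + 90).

-23*log(w - 3)/8 + 47*log(w - 2)/35 + 9*log(w + 3)/5 - 239*log(w + 5)/56 + C

Factor the denominator: (w - 3)*(w - 2)*(w + 3)*(w + 5).
Partial-fraction decomposition: -239/(56*(w + 5)) + 9/(5*(w + 3)) + 47/(35*(w - 2)) - 23/(8*(w - 3)).
Integrate each term: A/(w−a) contributes A·log|w−a|.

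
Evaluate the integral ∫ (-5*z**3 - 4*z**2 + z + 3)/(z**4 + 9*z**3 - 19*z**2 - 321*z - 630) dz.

Factor the denominator: (z - 6)*(z + 3)*(z + 5)*(z + 7).
Partial-fraction decomposition: -1515/(104*(z + 7)) + 523/(44*(z + 5)) - 11/(8*(z + 3)) - 135/(143*(z - 6)).
Integrate each term: A/(z−a) contributes A·log|z−a|.

-135*log(z - 6)/143 - 11*log(z + 3)/8 + 523*log(z + 5)/44 - 1515*log(z + 7)/104 + C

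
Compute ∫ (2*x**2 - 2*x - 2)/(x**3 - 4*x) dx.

Factor the denominator: x*(x - 2)*(x + 2).
Partial-fraction decomposition: 5/(4*(x + 2)) + 1/(4*(x - 2)) + 1/(2*x).
Integrate each term: A/(x−a) contributes A·log|x−a|.

log(x)/2 + log(x - 2)/4 + 5*log(x + 2)/4 + C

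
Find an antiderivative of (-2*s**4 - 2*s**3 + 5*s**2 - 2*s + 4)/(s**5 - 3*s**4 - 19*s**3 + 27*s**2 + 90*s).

Factor the denominator: s*(s - 5)*(s - 3)*(s + 2)*(s + 3).
Partial-fraction decomposition: -53/(144*(s + 3)) - 6/(35*(s + 2)) + 173/(180*(s - 3)) - 1381/(560*(s - 5)) + 2/(45*s).
Integrate each term: A/(s−a) contributes A·log|s−a|.

2*log(s)/45 - 1381*log(s - 5)/560 + 173*log(s - 3)/180 - 6*log(s + 2)/35 - 53*log(s + 3)/144 + C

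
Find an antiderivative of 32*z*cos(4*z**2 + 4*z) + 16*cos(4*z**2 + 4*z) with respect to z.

Let u = 4*z**2 + 4*z, so du = (8*z + 4) dz.
Rewriting, the integral becomes 4·∫ cos(u) du = 4·sin(u).
Substituting back, u = 4*z**2 + 4*z.

4*sin(4*z**2 + 4*z) + C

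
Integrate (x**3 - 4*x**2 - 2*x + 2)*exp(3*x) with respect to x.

(9*x**3 - 45*x**2 + 12*x + 14)*exp(3*x)/27 + C

Use integration by parts with u = x**3 - 4*x**2 - 2*x + 2, dv = exp(3*x) dx, so v = exp(3*x)/3.
Apply parts 3 times (tabular method): alternate signs, differentiate u down to 0, integrate dv up.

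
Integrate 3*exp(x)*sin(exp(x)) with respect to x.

Let u = exp(x), so du = (exp(x)) dx.
Rewriting, the integral becomes 3·∫ sin(u) du = 3·-cos(u).
Substituting back, u = exp(x).

-3*cos(exp(x)) + C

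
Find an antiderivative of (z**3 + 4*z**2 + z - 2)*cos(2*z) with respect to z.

Use integration by parts with u = z**3 + 4*z**2 + z - 2, dv = cos(2*z) dz, so v = sin(2*z)/2.
Apply parts 3 times (tabular method): alternate signs, differentiate u down to 0, integrate dv up.

z**3*sin(2*z)/2 + 2*z**2*sin(2*z) + 3*z**2*cos(2*z)/4 - z*sin(2*z)/4 + 2*z*cos(2*z) - 2*sin(2*z) - cos(2*z)/8 + C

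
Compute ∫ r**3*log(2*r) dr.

Use integration by parts with u = log(2*r), dv = r**3 dr.
Then du = 1/r dr and v = r**4/4.

r**4*(log(r) + log(2))/4 - r**4/16 + C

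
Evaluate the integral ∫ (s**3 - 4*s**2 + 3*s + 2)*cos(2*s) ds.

Use integration by parts with u = s**3 - 4*s**2 + 3*s + 2, dv = cos(2*s) ds, so v = sin(2*s)/2.
Apply parts 3 times (tabular method): alternate signs, differentiate u down to 0, integrate dv up.

s**3*sin(2*s)/2 - 2*s**2*sin(2*s) + 3*s**2*cos(2*s)/4 + 3*s*sin(2*s)/4 - 2*s*cos(2*s) + 2*sin(2*s) + 3*cos(2*s)/8 + C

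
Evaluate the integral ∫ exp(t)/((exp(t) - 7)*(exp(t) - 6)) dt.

Let u = e^t, du = e^t dt.
The integral becomes ∫ du/((u-6)(u-7)); decompose into partial fractions.

log(exp(t) - 7) - log(exp(t) - 6) + C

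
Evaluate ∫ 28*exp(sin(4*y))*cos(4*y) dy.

7*exp(sin(4*y)) + C

Let u = sin(4*y), so du = (4*cos(4*y)) dy.
Rewriting, the integral becomes 7·∫ e^u du = 7·e^u.
Substituting back, u = sin(4*y).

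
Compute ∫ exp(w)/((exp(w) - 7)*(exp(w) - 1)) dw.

log(exp(w) - 7)/6 - log(exp(w) - 1)/6 + C

Let u = e^w, du = e^w dw.
The integral becomes ∫ du/((u-7)(u-1)); decompose into partial fractions.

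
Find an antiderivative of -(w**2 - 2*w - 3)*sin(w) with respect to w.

Use integration by parts with u = w**2 - 2*w - 3, dv = -sin(w) dw, so v = cos(w).
Apply parts 2 times (tabular method): alternate signs, differentiate u down to 0, integrate dv up.

w**2*cos(w) - 2*w*sin(w) - 2*w*cos(w) + 2*sin(w) - 5*cos(w) + C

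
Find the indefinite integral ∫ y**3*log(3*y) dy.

Use integration by parts with u = log(3*y), dv = y**3 dy.
Then du = 1/y dy and v = y**4/4.

y**4*(log(y) + log(3))/4 - y**4/16 + C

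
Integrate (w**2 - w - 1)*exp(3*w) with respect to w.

(9*w**2 - 15*w - 4)*exp(3*w)/27 + C

Use integration by parts with u = w**2 - w - 1, dv = exp(3*w) dw, so v = exp(3*w)/3.
Apply parts 2 times (tabular method): alternate signs, differentiate u down to 0, integrate dv up.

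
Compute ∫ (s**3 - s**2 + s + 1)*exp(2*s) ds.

Use integration by parts with u = s**3 - s**2 + s + 1, dv = exp(2*s) ds, so v = exp(2*s)/2.
Apply parts 3 times (tabular method): alternate signs, differentiate u down to 0, integrate dv up.

(4*s**3 - 10*s**2 + 14*s - 3)*exp(2*s)/8 + C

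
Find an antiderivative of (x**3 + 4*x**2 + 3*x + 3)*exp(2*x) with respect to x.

Use integration by parts with u = x**3 + 4*x**2 + 3*x + 3, dv = exp(2*x) dx, so v = exp(2*x)/2.
Apply parts 3 times (tabular method): alternate signs, differentiate u down to 0, integrate dv up.

(4*x**3 + 10*x**2 + 2*x + 11)*exp(2*x)/8 + C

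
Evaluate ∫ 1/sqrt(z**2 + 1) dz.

Substitute z = tan(θ), so dz = sec(θ)^2 dθ and the radical becomes sqrt(z**2 + 1) = sec(θ) by the Pythagorean identity.
Integrate the resulting trig expression in θ, then back-substitute tan(θ) = z, sec(θ) = sqrt(z**2 + 1) (absorbing any constant into C).

log(z + sqrt(z**2 + 1)) + C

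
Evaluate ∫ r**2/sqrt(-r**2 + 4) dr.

-r*sqrt(-r**2 + 4)/2 + 2*asin(r/2) + C

Substitute r = 2·sin(θ), so dr = 2·cos(θ) dθ and the radical becomes sqrt(-r**2 + 4) = 2·cos(θ) by the Pythagorean identity.
Integrate the resulting trig expression in θ, then back-substitute θ = asin(r/2), sin(θ) = r/2, cos(θ) = sqrt(-r**2 + 4)/2 (absorbing any constant into C).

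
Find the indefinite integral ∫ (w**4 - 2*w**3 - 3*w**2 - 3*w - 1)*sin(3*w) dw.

-w**4*cos(3*w)/3 + 4*w**3*sin(3*w)/9 + 2*w**3*cos(3*w)/3 - 2*w**2*sin(3*w)/3 + 13*w**2*cos(3*w)/9 - 26*w*sin(3*w)/27 + 5*w*cos(3*w)/9 - 5*sin(3*w)/27 + cos(3*w)/81 + C

Use integration by parts with u = w**4 - 2*w**3 - 3*w**2 - 3*w - 1, dv = sin(3*w) dw, so v = -cos(3*w)/3.
Apply parts 4 times (tabular method): alternate signs, differentiate u down to 0, integrate dv up.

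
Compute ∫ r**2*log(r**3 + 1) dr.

Let u = r**3 + 1, so du = (3*r**2) dr.
The integral becomes (1/3)·∫ log(u) du; integrate by parts with u′=log(u), dv′=du.

r**3*log(r**3 + 1)/3 - r**3/3 + log(r**3 + 1)/3 + C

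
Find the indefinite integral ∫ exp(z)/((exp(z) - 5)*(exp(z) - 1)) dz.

Let u = e^z, du = e^z dz.
The integral becomes ∫ du/((u-1)(u-5)); decompose into partial fractions.

log(exp(z) - 5)/4 - log(exp(z) - 1)/4 + C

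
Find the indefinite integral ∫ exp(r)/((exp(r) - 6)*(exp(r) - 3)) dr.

Let u = e^r, du = e^r dr.
The integral becomes ∫ du/((u-3)(u-6)); decompose into partial fractions.

log(exp(r) - 6)/3 - log(exp(r) - 3)/3 + C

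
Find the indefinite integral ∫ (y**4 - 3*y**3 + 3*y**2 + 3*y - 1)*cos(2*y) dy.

y**4*sin(2*y)/2 - 3*y**3*sin(2*y)/2 + y**3*cos(2*y) - 9*y**2*cos(2*y)/4 + 15*y*sin(2*y)/4 - sin(2*y)/2 + 15*cos(2*y)/8 + C

Use integration by parts with u = y**4 - 3*y**3 + 3*y**2 + 3*y - 1, dv = cos(2*y) dy, so v = sin(2*y)/2.
Apply parts 4 times (tabular method): alternate signs, differentiate u down to 0, integrate dv up.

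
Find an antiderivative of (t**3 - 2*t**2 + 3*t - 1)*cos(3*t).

t**3*sin(3*t)/3 - 2*t**2*sin(3*t)/3 + t**2*cos(3*t)/3 + 7*t*sin(3*t)/9 - 4*t*cos(3*t)/9 - 5*sin(3*t)/27 + 7*cos(3*t)/27 + C

Use integration by parts with u = t**3 - 2*t**2 + 3*t - 1, dv = cos(3*t) dt, so v = sin(3*t)/3.
Apply parts 3 times (tabular method): alternate signs, differentiate u down to 0, integrate dv up.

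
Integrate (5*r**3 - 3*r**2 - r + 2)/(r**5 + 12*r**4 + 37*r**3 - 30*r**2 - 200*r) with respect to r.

Factor the denominator: r*(r - 2)*(r + 4)*(r + 5)**2.
Partial-fraction decomposition: 2633/(175*(r + 5)) + 99/(5*(r + 5)**2) - 181/(12*(r + 4)) + 1/(21*(r - 2)) - 1/(100*r).
Integrate each term; A/(r−a) gives A·log|r−a|; A/(r−a)² gives −A/(r−a).

-log(r)/100 + log(r - 2)/21 - 181*log(r + 4)/12 + 2633*log(r + 5)/175 - 99/(5*r + 25) + C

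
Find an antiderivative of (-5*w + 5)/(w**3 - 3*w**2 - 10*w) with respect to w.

Factor the denominator: w*(w - 5)*(w + 2).
Partial-fraction decomposition: 15/(14*(w + 2)) - 4/(7*(w - 5)) - 1/(2*w).
Integrate each term: A/(w−a) contributes A·log|w−a|.

-log(w)/2 - 4*log(w - 5)/7 + 15*log(w + 2)/14 + C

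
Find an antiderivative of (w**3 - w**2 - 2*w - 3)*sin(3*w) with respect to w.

Use integration by parts with u = w**3 - w**2 - 2*w - 3, dv = sin(3*w) dw, so v = -cos(3*w)/3.
Apply parts 3 times (tabular method): alternate signs, differentiate u down to 0, integrate dv up.

-w**3*cos(3*w)/3 + w**2*sin(3*w)/3 + w**2*cos(3*w)/3 - 2*w*sin(3*w)/9 + 8*w*cos(3*w)/9 - 8*sin(3*w)/27 + 25*cos(3*w)/27 + C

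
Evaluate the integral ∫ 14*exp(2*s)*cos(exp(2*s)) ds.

Let u = exp(2*s), so du = (2*exp(2*s)) ds.
Rewriting, the integral becomes 7·∫ cos(u) du = 7·sin(u).
Substituting back, u = exp(2*s).

7*sin(exp(2*s)) + C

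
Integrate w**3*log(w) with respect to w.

Use integration by parts with u = log(w), dv = w**3 dw.
Then du = 1/w dw and v = w**4/4.

w**4*log(w)/4 - w**4/16 + C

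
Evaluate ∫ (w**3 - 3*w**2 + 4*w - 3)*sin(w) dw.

Use integration by parts with u = w**3 - 3*w**2 + 4*w - 3, dv = sin(w) dw, so v = -cos(w).
Apply parts 3 times (tabular method): alternate signs, differentiate u down to 0, integrate dv up.

-w**3*cos(w) + 3*w**2*sin(w) + 3*w**2*cos(w) - 6*w*sin(w) + 2*w*cos(w) - 2*sin(w) - 3*cos(w) + C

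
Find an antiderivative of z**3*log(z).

Use integration by parts with u = log(z), dv = z**3 dz.
Then du = 1/z dz and v = z**4/4.

z**4*log(z)/4 - z**4/16 + C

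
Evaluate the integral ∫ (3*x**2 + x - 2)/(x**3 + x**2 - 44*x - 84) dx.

Factor the denominator: (x - 7)*(x + 2)*(x + 6).
Partial-fraction decomposition: 25/(13*(x + 6)) - 2/(9*(x + 2)) + 152/(117*(x - 7)).
Integrate each term: A/(x−a) contributes A·log|x−a|.

152*log(x - 7)/117 - 2*log(x + 2)/9 + 25*log(x + 6)/13 + C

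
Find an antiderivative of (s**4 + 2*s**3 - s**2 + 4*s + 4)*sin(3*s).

Use integration by parts with u = s**4 + 2*s**3 - s**2 + 4*s + 4, dv = sin(3*s) ds, so v = -cos(3*s)/3.
Apply parts 4 times (tabular method): alternate signs, differentiate u down to 0, integrate dv up.

-s**4*cos(3*s)/3 + 4*s**3*sin(3*s)/9 - 2*s**3*cos(3*s)/3 + 2*s**2*sin(3*s)/3 + 7*s**2*cos(3*s)/9 - 14*s*sin(3*s)/27 - 8*s*cos(3*s)/9 + 8*sin(3*s)/27 - 122*cos(3*s)/81 + C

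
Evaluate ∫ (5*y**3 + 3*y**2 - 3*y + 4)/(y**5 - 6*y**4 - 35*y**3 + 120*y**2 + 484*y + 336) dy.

205*log(y - 7)/88 - 587*log(y - 6)/280 + 5*log(y + 1)/168 + log(y + 2)/8 - 64*log(y + 4)/165 + C

Factor the denominator: (y - 7)*(y - 6)*(y + 1)*(y + 2)*(y + 4).
Partial-fraction decomposition: -64/(165*(y + 4)) + 1/(8*(y + 2)) + 5/(168*(y + 1)) - 587/(280*(y - 6)) + 205/(88*(y - 7)).
Integrate each term: A/(y−a) contributes A·log|y−a|.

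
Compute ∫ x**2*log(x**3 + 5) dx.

x**3*log(x**3 + 5)/3 - x**3/3 + 5*log(x**3 + 5)/3 + C

Let u = x**3 + 5, so du = (3*x**2) dx.
The integral becomes (1/3)·∫ log(u) du; integrate by parts with u′=log(u), dv′=du.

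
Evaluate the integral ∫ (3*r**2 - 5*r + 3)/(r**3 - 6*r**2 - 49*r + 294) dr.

115*log(r - 7)/14 - 81*log(r - 6)/13 + 185*log(r + 7)/182 + C

Factor the denominator: (r - 7)*(r - 6)*(r + 7).
Partial-fraction decomposition: 185/(182*(r + 7)) - 81/(13*(r - 6)) + 115/(14*(r - 7)).
Integrate each term: A/(r−a) contributes A·log|r−a|.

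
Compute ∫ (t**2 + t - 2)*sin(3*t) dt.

Use integration by parts with u = t**2 + t - 2, dv = sin(3*t) dt, so v = -cos(3*t)/3.
Apply parts 2 times (tabular method): alternate signs, differentiate u down to 0, integrate dv up.

-t**2*cos(3*t)/3 + 2*t*sin(3*t)/9 - t*cos(3*t)/3 + sin(3*t)/9 + 20*cos(3*t)/27 + C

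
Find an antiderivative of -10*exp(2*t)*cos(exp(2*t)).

Let u = exp(2*t), so du = (2*exp(2*t)) dt.
Rewriting, the integral becomes -5·∫ cos(u) du = -5·sin(u).
Substituting back, u = exp(2*t).

-5*sin(exp(2*t)) + C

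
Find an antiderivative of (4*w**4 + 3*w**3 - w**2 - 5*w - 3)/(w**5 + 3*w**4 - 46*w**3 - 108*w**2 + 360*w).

-log(w)/120 + 1921*log(w - 6)/1056 - 71*log(w - 2)/448 - 2122*log(w + 5)/385 + 503*log(w + 6)/64 + C

Factor the denominator: w*(w - 6)*(w - 2)*(w + 5)*(w + 6).
Partial-fraction decomposition: 503/(64*(w + 6)) - 2122/(385*(w + 5)) - 71/(448*(w - 2)) + 1921/(1056*(w - 6)) - 1/(120*w).
Integrate each term: A/(w−a) contributes A·log|w−a|.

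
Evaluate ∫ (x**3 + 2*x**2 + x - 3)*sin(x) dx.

Use integration by parts with u = x**3 + 2*x**2 + x - 3, dv = sin(x) dx, so v = -cos(x).
Apply parts 3 times (tabular method): alternate signs, differentiate u down to 0, integrate dv up.

-x**3*cos(x) + 3*x**2*sin(x) - 2*x**2*cos(x) + 4*x*sin(x) + 5*x*cos(x) - 5*sin(x) + 7*cos(x) + C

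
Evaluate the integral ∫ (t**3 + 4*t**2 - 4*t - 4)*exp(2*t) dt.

(4*t**3 + 10*t**2 - 26*t - 3)*exp(2*t)/8 + C

Use integration by parts with u = t**3 + 4*t**2 - 4*t - 4, dv = exp(2*t) dt, so v = exp(2*t)/2.
Apply parts 3 times (tabular method): alternate signs, differentiate u down to 0, integrate dv up.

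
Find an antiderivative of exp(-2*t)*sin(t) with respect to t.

Let I denote the integral. Integrate by parts with u = sin(t), dv = exp(-2*t) dt, so v = -exp(-2*t)/2: I = -exp(-2*t)*sin(t)/2 + (1/2)·∫ exp(-2*t)*cos(t) dt.
Apply parts again with u = cos(t), dv = exp(-2*t) dt: ∫ exp(-2*t)*cos(t) dt = -exp(-2*t)*cos(t)/2 − (1/2)·I. Substituting back brings back I: I = -exp(-2*t)*sin(t)/2 - exp(-2*t)*cos(t)/4 − (1/4)·I.
Solving for I: (1 + 1/4)·I equals the remaining terms, so I = (4/5)·(-exp(-2*t)*sin(t)/2 - exp(-2*t)*cos(t)/4).

-2*exp(-2*t)*sin(t)/5 - exp(-2*t)*cos(t)/5 + C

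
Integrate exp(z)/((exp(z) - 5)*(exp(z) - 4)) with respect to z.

log(exp(z) - 5) - log(exp(z) - 4) + C

Let u = e^z, du = e^z dz.
The integral becomes ∫ du/((u-5)(u-4)); decompose into partial fractions.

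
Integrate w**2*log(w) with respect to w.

w**3*log(w)/3 - w**3/9 + C

Use integration by parts with u = log(w), dv = w**2 dw.
Then du = 1/w dw and v = w**3/3.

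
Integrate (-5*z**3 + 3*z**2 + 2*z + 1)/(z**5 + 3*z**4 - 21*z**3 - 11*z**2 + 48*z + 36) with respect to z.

-101*log(z - 3)/144 + 23*log(z - 2)/72 - 979*log(z + 1)/3600 + 1177*log(z + 6)/1800 - 7/(60*z + 60) + C

Factor the denominator: (z - 3)*(z - 2)*(z + 1)**2*(z + 6).
Partial-fraction decomposition: 1177/(1800*(z + 6)) - 979/(3600*(z + 1)) + 7/(60*(z + 1)**2) + 23/(72*(z - 2)) - 101/(144*(z - 3)).
Integrate each term; A/(z−a) gives A·log|z−a|; A/(z−a)² gives −A/(z−a).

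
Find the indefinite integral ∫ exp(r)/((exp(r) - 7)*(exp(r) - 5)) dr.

Let u = e^r, du = e^r dr.
The integral becomes ∫ du/((u-5)(u-7)); decompose into partial fractions.

log(exp(r) - 7)/2 - log(exp(r) - 5)/2 + C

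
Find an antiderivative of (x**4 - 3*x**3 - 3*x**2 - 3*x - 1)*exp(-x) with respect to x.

(-x**4 - x**3 + 3*x + 4)*exp(-x) + C

Use integration by parts with u = x**4 - 3*x**3 - 3*x**2 - 3*x - 1, dv = exp(-x) dx, so v = -exp(-x).
Apply parts 4 times (tabular method): alternate signs, differentiate u down to 0, integrate dv up.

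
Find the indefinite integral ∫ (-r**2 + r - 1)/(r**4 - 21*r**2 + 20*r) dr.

-log(r)/20 - 13*log(r - 4)/108 + log(r - 1)/18 + 31*log(r + 5)/270 + C

Factor the denominator: r*(r - 4)*(r - 1)*(r + 5).
Partial-fraction decomposition: 31/(270*(r + 5)) + 1/(18*(r - 1)) - 13/(108*(r - 4)) - 1/(20*r).
Integrate each term: A/(r−a) contributes A·log|r−a|.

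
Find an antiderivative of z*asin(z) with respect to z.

Use integration by parts with u = arcsin(z), dv = z dz.
Then du = 1/sqrt(-z**2 + 1) dz.

z**2*asin(z)/2 + z*sqrt(-z**2 + 1)/4 - asin(z)/4 + C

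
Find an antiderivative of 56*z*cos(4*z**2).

7*sin(4*z**2) + C

Let u = 4*z**2, so du = (8*z) dz.
Rewriting, the integral becomes 7·∫ cos(u) du = 7·sin(u).
Substituting back, u = 4*z**2.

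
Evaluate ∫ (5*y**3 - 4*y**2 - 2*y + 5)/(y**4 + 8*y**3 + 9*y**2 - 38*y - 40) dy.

Factor the denominator: (y - 2)*(y + 1)*(y + 4)*(y + 5).
Partial-fraction decomposition: 355/(14*(y + 5)) - 371/(18*(y + 4)) + 1/(18*(y + 1)) + 25/(126*(y - 2)).
Integrate each term: A/(y−a) contributes A·log|y−a|.

25*log(y - 2)/126 + log(y + 1)/18 - 371*log(y + 4)/18 + 355*log(y + 5)/14 + C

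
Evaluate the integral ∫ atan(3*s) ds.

Use integration by parts with u = arctan(3*s), dv = ds.
Then du = 3/(9*s**2 + 1) ds.

s*atan(3*s) - log(9*s**2 + 1)/6 + C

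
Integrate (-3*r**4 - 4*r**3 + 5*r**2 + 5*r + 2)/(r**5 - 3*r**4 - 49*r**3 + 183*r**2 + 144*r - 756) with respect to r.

-1135*log(r - 6)/234 + 12199*log(r - 3)/4500 + log(r + 2)/250 - 5619*log(r + 7)/6500 - 289/(150*r - 450) + C

Factor the denominator: (r - 6)*(r - 3)**2*(r + 2)*(r + 7).
Partial-fraction decomposition: -5619/(6500*(r + 7)) + 1/(250*(r + 2)) + 12199/(4500*(r - 3)) + 289/(150*(r - 3)**2) - 1135/(234*(r - 6)).
Integrate each term; A/(r−a) gives A·log|r−a|; A/(r−a)² gives −A/(r−a).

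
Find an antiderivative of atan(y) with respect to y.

y*atan(y) - log(y**2 + 1)/2 + C

Use integration by parts with u = arctan(y), dv = dy.
Then du = 1/(y**2 + 1) dy.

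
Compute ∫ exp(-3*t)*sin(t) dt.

-3*exp(-3*t)*sin(t)/10 - exp(-3*t)*cos(t)/10 + C

Let I denote the integral. Integrate by parts with u = sin(t), dv = exp(-3*t) dt, so v = -exp(-3*t)/3: I = -exp(-3*t)*sin(t)/3 + (1/3)·∫ exp(-3*t)*cos(t) dt.
Apply parts again with u = cos(t), dv = exp(-3*t) dt: ∫ exp(-3*t)*cos(t) dt = -exp(-3*t)*cos(t)/3 − (1/3)·I. Substituting back brings back I: I = -exp(-3*t)*sin(t)/3 - exp(-3*t)*cos(t)/9 − (1/9)·I.
Solving for I: (1 + 1/9)·I equals the remaining terms, so I = (9/10)·(-exp(-3*t)*sin(t)/3 - exp(-3*t)*cos(t)/9).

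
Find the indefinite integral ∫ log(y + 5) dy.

Use integration by parts with u = log(y + 5), dv = dy.
Then du = 1/(y + 5) dy and v = y.

y*log(y + 5) - y + 5*log(y + 5) + C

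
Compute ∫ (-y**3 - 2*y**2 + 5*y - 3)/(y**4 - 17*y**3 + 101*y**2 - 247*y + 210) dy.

Factor the denominator: (y - 7)*(y - 5)*(y - 3)*(y - 2).
Partial-fraction decomposition: 3/(5*(y - 2)) - 33/(8*(y - 3)) + 51/(4*(y - 5)) - 409/(40*(y - 7)).
Integrate each term: A/(y−a) contributes A·log|y−a|.

-409*log(y - 7)/40 + 51*log(y - 5)/4 - 33*log(y - 3)/8 + 3*log(y - 2)/5 + C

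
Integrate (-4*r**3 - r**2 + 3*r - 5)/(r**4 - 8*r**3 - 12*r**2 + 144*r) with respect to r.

Factor the denominator: r*(r - 6)**2*(r + 4).
Partial-fraction decomposition: -223/(400*(r + 4)) - 3067/(900*(r - 6)) - 887/(60*(r - 6)**2) - 5/(144*r).
Integrate each term; A/(r−a) gives A·log|r−a|; A/(r−a)² gives −A/(r−a).

-5*log(r)/144 - 3067*log(r - 6)/900 - 223*log(r + 4)/400 + 887/(60*r - 360) + C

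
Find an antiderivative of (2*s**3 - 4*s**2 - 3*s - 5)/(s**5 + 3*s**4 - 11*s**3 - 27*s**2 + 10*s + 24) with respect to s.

Factor the denominator: (s - 3)*(s - 1)*(s + 1)*(s + 2)*(s + 4).
Partial-fraction decomposition: -37/(42*(s + 4)) + 31/(30*(s + 2)) - 1/(3*(s + 1)) + 1/(6*(s - 1)) + 1/(70*(s - 3)).
Integrate each term: A/(s−a) contributes A·log|s−a|.

log(s - 3)/70 + log(s - 1)/6 - log(s + 1)/3 + 31*log(s + 2)/30 - 37*log(s + 4)/42 + C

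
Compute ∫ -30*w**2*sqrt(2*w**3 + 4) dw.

-10*(2*w**3 + 4)**(3/2)/3 + C

Let u = 2*w**3 + 4, so du = (6*w**2) dw.
Rewriting, the integral becomes -5·∫ √u du = -5·(2/3)u^(3/2).
Substituting back, u = 2*w**3 + 4.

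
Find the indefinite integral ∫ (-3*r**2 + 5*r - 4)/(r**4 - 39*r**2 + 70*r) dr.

-2*log(r)/35 - 3*log(r - 5)/10 + log(r - 2)/9 + 31*log(r + 7)/126 + C

Factor the denominator: r*(r - 5)*(r - 2)*(r + 7).
Partial-fraction decomposition: 31/(126*(r + 7)) + 1/(9*(r - 2)) - 3/(10*(r - 5)) - 2/(35*r).
Integrate each term: A/(r−a) contributes A·log|r−a|.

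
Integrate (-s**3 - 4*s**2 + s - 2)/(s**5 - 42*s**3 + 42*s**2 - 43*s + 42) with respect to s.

-356*log(s - 6)/2405 + 3*log(s - 1)/40 + 69*log(s + 7)/2600 + 43*log(s**2 + 1)/1850 - atan(s)/925 + C

Factor the denominator: (s - 6)*(s - 1)*(s + 7)*(s**2 + 1).
Partial-fraction decomposition: (43*s - 1)/(925*(s**2 + 1)) + 69/(2600*(s + 7)) + 3/(40*(s - 1)) - 356/(2405*(s - 6)).
Integrate each term; A/(s−a) gives A·log|s−a|; the (Bs+D)/(s²+p²) term gives a log and an atan.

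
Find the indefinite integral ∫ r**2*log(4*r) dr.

Use integration by parts with u = log(4*r), dv = r**2 dr.
Then du = 1/r dr and v = r**3/3.

r**3*(log(r) + 2*log(2))/3 - r**3/9 + C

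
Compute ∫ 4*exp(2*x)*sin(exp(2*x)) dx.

-2*cos(exp(2*x)) + C

Let u = exp(2*x), so du = (2*exp(2*x)) dx.
Rewriting, the integral becomes 2·∫ sin(u) du = 2·-cos(u).
Substituting back, u = exp(2*x).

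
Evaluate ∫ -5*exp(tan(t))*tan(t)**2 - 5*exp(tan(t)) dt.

Let u = tan(t), so du = (tan(t)**2 + 1) dt.
Rewriting, the integral becomes -5·∫ e^u du = -5·e^u.
Substituting back, u = tan(t).

-5*exp(tan(t)) + C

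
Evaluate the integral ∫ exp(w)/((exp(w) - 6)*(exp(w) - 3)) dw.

log(exp(w) - 6)/3 - log(exp(w) - 3)/3 + C

Let u = e^w, du = e^w dw.
The integral becomes ∫ du/((u-6)(u-3)); decompose into partial fractions.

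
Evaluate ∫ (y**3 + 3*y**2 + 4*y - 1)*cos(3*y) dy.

Use integration by parts with u = y**3 + 3*y**2 + 4*y - 1, dv = cos(3*y) dy, so v = sin(3*y)/3.
Apply parts 3 times (tabular method): alternate signs, differentiate u down to 0, integrate dv up.

y**3*sin(3*y)/3 + y**2*sin(3*y) + y**2*cos(3*y)/3 + 10*y*sin(3*y)/9 + 2*y*cos(3*y)/3 - 5*sin(3*y)/9 + 10*cos(3*y)/27 + C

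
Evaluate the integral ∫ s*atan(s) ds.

s**2*atan(s)/2 - s/2 + atan(s)/2 + C

Use integration by parts with u = arctan(s), dv = s ds.
Then du = 1/(s**2 + 1) ds.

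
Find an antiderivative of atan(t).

t*atan(t) - log(t**2 + 1)/2 + C

Use integration by parts with u = arctan(t), dv = dt.
Then du = 1/(t**2 + 1) dt.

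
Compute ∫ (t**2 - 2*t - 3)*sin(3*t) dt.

-t**2*cos(3*t)/3 + 2*t*sin(3*t)/9 + 2*t*cos(3*t)/3 - 2*sin(3*t)/9 + 29*cos(3*t)/27 + C

Use integration by parts with u = t**2 - 2*t - 3, dv = sin(3*t) dt, so v = -cos(3*t)/3.
Apply parts 2 times (tabular method): alternate signs, differentiate u down to 0, integrate dv up.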